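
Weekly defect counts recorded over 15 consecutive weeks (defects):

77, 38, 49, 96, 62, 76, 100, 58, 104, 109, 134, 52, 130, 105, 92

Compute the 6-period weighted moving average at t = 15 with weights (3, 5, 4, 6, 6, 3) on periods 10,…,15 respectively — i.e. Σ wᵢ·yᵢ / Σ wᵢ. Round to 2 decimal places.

107.07

Weighted sum: 3·109 + 5·134 + 4·52 + 6·130 + 6·105 + 3·92 = 327 + 670 + 208 + 780 + 630 + 276 = 2891
Weight total: 3 + 5 + 4 + 6 + 6 + 3 = 27
WMA = 2891 / 27 = 107.07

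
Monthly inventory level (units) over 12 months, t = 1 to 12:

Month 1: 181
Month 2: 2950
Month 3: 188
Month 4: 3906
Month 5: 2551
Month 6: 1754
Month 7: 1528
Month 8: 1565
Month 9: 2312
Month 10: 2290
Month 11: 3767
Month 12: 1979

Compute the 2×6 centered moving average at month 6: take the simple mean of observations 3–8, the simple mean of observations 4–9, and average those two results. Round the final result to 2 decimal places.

Sum over 3–8: 188 + 3906 + 2551 + 1754 + 1528 + 1565 = 11492
Sum over 4–9: 3906 + 2551 + 1754 + 1528 + 1565 + 2312 = 13616
CMA at t=6 = (11492 + 13616) / (2·6) = 25108 / 12 = 2092.33

2092.33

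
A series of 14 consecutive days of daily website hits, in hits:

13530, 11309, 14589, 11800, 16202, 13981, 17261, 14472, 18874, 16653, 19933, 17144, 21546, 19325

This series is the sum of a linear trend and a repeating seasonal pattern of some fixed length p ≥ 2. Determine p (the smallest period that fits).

First differences y_{t+1} − y_t: -2221, 3280, -2789, 4402, -2221, 3280, -2789, 4402, -2221, 3280, …
The difference pattern repeats every 4 terms and not for any smaller step, so p = 4.

4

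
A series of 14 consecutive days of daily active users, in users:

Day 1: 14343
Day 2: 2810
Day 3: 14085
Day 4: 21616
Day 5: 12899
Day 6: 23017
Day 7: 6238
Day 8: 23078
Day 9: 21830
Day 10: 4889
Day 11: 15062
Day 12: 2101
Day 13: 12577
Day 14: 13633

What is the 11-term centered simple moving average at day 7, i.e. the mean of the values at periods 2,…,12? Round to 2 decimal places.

Sum of periods 2–12: 2810 + 14085 + 21616 + 12899 + 23017 + 6238 + 23078 + 21830 + 4889 + 15062 + 2101 = 147625
Divide by 11: 147625 / 11 = 13420.45

13420.45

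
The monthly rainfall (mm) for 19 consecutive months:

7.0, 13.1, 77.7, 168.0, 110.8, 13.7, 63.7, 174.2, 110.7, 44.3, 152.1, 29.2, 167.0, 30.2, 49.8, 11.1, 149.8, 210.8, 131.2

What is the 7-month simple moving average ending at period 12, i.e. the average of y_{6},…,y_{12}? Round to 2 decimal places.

Sum of periods 6–12: 13.7 + 63.7 + 174.2 + 110.7 + 44.3 + 152.1 + 29.2 = 587.9
Divide by 7: 587.9 / 7 = 83.99

83.99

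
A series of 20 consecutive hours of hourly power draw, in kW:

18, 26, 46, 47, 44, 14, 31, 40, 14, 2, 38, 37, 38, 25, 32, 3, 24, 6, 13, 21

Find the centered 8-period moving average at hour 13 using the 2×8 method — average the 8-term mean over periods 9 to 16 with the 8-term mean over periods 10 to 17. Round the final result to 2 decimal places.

Sum over 9–16: 14 + 2 + 38 + 37 + 38 + 25 + 32 + 3 = 189
Sum over 10–17: 2 + 38 + 37 + 38 + 25 + 32 + 3 + 24 = 199
CMA at t=13 = (189 + 199) / (2·8) = 388 / 16 = 24.25

24.25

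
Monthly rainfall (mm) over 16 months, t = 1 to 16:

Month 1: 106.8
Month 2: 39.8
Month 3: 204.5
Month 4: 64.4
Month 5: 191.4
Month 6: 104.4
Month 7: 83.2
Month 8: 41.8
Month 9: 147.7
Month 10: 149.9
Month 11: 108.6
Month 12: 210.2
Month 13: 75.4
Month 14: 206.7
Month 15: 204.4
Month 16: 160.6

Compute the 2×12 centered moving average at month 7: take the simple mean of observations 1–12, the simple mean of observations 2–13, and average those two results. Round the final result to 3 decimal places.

Sum over 1–12: 106.8 + 39.8 + 204.5 + 64.4 + 191.4 + 104.4 + 83.2 + 41.8 + 147.7 + 149.9 + 108.6 + 210.2 = 1452.7
Sum over 2–13: 39.8 + 204.5 + 64.4 + 191.4 + 104.4 + 83.2 + 41.8 + 147.7 + 149.9 + 108.6 + 210.2 + 75.4 = 1421.3
CMA at t=7 = (1452.7 + 1421.3) / (2·12) = 2874.0 / 24 = 119.750

119.750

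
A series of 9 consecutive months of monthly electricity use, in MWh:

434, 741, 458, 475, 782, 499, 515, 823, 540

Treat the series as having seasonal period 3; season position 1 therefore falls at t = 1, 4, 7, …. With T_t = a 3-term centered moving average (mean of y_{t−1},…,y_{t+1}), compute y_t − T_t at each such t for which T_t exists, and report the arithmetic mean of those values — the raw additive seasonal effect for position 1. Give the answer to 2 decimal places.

-97.00

Season position 1 occurs at t = 4, 7 (where T_t is defined).
t=4: T_4 = 571.6667; y_4 − T_4 = 475 − 571.6667 = -96.6667
t=7: T_7 = 612.3333; y_7 − T_7 = 515 − 612.3333 = -97.3333
Mean deviation: (-96.6667 + -97.3333) / 2 = -97.00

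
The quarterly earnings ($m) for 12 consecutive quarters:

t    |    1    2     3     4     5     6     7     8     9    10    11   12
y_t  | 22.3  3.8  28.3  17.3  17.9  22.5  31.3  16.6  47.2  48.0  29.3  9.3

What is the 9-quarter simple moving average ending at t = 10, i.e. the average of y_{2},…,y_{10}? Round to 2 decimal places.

Sum of periods 2–10: 3.8 + 28.3 + 17.3 + 17.9 + 22.5 + 31.3 + 16.6 + 47.2 + 48.0 = 232.9
Divide by 9: 232.9 / 9 = 25.88

25.88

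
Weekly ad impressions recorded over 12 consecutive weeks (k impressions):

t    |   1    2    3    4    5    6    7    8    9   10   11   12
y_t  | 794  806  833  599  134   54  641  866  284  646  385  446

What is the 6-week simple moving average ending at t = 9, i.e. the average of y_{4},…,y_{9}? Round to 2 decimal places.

Sum of periods 4–9: 599 + 134 + 54 + 641 + 866 + 284 = 2578
Divide by 6: 2578 / 6 = 429.67

429.67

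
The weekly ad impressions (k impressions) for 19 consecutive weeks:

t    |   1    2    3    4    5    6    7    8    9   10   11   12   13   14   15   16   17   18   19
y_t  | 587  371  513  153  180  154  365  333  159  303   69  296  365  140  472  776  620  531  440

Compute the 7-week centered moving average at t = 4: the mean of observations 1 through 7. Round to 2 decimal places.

Sum of periods 1–7: 587 + 371 + 513 + 153 + 180 + 154 + 365 = 2323
Divide by 7: 2323 / 7 = 331.86

331.86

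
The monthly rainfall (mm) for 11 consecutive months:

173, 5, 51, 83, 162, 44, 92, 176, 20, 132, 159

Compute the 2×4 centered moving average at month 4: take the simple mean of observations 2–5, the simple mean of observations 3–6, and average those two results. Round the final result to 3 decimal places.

Sum over 2–5: 5 + 51 + 83 + 162 = 301
Sum over 3–6: 51 + 83 + 162 + 44 = 340
CMA at t=4 = (301 + 340) / (2·4) = 641 / 8 = 80.125

80.125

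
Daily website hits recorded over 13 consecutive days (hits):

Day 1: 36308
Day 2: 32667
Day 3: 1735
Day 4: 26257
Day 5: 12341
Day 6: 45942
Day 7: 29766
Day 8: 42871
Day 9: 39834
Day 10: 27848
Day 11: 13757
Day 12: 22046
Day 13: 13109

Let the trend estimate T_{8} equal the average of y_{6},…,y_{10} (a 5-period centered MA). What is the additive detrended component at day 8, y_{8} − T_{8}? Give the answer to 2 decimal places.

Trend T_8 = (45942 + 29766 + 42871 + 39834 + 27848) / 5 = 186261/5 = 37252.2000
Detrended value: 42871 − 37252.2000 = 5618.80

5618.80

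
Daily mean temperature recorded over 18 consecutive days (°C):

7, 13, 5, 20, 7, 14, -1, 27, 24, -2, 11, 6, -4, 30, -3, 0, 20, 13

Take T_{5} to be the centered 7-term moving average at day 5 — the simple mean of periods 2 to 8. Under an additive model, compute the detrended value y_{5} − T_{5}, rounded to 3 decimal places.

-5.143

Trend T_5 = (13 + 5 + 20 + 7 + 14 + (-1) + 27) / 7 = 85/7 = 12.14286
Detrended value: 7 − 12.14286 = -5.143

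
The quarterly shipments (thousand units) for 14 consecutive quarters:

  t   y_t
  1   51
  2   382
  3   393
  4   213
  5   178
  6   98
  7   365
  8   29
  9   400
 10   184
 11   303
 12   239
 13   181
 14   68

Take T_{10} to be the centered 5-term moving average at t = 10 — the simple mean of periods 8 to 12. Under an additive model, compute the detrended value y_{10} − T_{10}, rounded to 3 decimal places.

Trend T_10 = (29 + 400 + 184 + 303 + 239) / 5 = 1155/5 = 231.00000
Detrended value: 184 − 231.00000 = -47.000

-47.000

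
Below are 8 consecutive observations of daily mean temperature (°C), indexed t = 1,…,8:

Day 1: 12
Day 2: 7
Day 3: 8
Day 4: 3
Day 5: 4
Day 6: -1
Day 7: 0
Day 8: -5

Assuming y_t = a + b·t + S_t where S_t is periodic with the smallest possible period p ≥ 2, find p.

2

First differences y_{t+1} − y_t: -5, 1, -5, 1, -5, 1, …
The difference pattern repeats every 2 terms and not for any smaller step, so p = 2.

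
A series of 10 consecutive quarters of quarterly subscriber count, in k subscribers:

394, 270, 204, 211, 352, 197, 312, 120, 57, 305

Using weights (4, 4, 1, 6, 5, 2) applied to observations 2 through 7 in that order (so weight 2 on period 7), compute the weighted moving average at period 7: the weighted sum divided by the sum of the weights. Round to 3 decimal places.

Weighted sum: 4·270 + 4·204 + 1·211 + 6·352 + 5·197 + 2·312 = 1080 + 816 + 211 + 2112 + 985 + 624 = 5828
Weight total: 4 + 4 + 1 + 6 + 5 + 2 = 22
WMA = 5828 / 22 = 264.909

264.909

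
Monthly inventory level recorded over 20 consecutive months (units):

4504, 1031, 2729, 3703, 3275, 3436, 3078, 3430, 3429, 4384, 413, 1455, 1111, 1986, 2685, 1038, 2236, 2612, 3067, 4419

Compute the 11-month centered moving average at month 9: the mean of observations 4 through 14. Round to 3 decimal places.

Sum of periods 4–14: 3703 + 3275 + 3436 + 3078 + 3430 + 3429 + 4384 + 413 + 1455 + 1111 + 1986 = 29700
Divide by 11: 29700 / 11 = 2700.000

2700.000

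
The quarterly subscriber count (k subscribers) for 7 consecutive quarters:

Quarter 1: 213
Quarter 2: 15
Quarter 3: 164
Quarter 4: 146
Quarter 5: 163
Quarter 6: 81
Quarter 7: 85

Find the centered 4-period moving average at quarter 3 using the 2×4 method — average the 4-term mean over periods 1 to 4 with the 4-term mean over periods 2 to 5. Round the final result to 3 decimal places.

128.250

Sum over 1–4: 213 + 15 + 164 + 146 = 538
Sum over 2–5: 15 + 164 + 146 + 163 = 488
CMA at t=3 = (538 + 488) / (2·4) = 1026 / 8 = 128.250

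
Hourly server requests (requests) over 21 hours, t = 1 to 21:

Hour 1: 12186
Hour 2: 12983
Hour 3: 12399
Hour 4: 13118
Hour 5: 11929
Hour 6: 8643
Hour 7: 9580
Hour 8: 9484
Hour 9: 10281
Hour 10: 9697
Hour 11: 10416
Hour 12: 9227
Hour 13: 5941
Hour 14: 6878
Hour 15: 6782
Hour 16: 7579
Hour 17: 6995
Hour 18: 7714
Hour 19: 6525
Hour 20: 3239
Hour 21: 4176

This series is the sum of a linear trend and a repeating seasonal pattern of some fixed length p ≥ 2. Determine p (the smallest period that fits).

7

First differences y_{t+1} − y_t: 797, -584, 719, -1189, -3286, 937, -96, 797, -584, 719, -1189, -3286, 937, -96, 797, -584, …
The difference pattern repeats every 7 terms and not for any smaller step, so p = 7.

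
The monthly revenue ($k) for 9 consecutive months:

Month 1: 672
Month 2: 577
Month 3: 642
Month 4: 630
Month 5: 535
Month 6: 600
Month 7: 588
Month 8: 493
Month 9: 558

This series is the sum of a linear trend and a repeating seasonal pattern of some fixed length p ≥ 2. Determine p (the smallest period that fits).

3

First differences y_{t+1} − y_t: -95, 65, -12, -95, 65, -12, -95, 65, …
The difference pattern repeats every 3 terms and not for any smaller step, so p = 3.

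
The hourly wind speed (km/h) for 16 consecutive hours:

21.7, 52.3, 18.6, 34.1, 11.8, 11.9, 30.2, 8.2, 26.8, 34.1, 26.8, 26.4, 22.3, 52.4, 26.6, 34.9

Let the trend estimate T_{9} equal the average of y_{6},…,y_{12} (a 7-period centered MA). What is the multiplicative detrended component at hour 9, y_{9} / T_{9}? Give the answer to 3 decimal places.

Trend T_9 = (11.9 + 30.2 + 8.2 + 26.8 + 34.1 + 26.8 + 26.4) / 7 = 164.4/7 = 23.48571
Ratio to trend: 26.8 / 23.48571 = 1.141

1.141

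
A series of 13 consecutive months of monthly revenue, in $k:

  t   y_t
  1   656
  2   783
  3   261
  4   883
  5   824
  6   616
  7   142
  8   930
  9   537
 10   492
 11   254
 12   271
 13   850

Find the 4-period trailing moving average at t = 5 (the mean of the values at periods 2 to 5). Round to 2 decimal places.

687.75

Sum of periods 2–5: 783 + 261 + 883 + 824 = 2751
Divide by 4: 2751 / 4 = 687.75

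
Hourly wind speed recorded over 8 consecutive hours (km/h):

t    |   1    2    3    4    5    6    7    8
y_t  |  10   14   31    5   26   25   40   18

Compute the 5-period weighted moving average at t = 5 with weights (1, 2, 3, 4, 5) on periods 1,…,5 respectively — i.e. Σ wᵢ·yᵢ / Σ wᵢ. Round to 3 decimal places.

18.733

Weighted sum: 1·10 + 2·14 + 3·31 + 4·5 + 5·26 = 10 + 28 + 93 + 20 + 130 = 281
Weight total: 1 + 2 + 3 + 4 + 5 = 15
WMA = 281 / 15 = 18.733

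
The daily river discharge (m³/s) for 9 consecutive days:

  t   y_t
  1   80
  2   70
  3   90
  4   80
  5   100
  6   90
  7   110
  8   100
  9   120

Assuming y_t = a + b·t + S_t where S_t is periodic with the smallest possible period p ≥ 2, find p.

First differences y_{t+1} − y_t: -10, 20, -10, 20, -10, 20, …
The difference pattern repeats every 2 terms and not for any smaller step, so p = 2.

2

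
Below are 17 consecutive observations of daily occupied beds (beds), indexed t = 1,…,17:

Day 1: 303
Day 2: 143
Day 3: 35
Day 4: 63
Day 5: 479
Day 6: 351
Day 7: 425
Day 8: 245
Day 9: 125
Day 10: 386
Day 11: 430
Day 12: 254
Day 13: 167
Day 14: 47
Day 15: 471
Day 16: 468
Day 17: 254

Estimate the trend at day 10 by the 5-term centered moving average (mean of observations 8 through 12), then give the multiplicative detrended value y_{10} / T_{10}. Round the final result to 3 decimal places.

1.340

Trend T_10 = (245 + 125 + 386 + 430 + 254) / 5 = 1440/5 = 288.00000
Ratio to trend: 386 / 288.00000 = 1.340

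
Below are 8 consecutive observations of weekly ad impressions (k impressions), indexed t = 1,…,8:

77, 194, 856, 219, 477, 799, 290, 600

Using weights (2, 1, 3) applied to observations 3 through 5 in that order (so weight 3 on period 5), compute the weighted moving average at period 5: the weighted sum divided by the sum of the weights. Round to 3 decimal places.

560.333

Weighted sum: 2·856 + 1·219 + 3·477 = 1712 + 219 + 1431 = 3362
Weight total: 2 + 1 + 3 = 6
WMA = 3362 / 6 = 560.333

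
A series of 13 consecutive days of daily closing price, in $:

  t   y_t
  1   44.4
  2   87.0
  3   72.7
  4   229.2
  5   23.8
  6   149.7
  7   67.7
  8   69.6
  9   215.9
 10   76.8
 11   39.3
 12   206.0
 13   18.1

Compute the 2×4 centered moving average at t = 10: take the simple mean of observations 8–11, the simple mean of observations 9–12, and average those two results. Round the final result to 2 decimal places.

Sum over 8–11: 69.6 + 215.9 + 76.8 + 39.3 = 401.6
Sum over 9–12: 215.9 + 76.8 + 39.3 + 206.0 = 538.0
CMA at t=10 = (401.6 + 538.0) / (2·4) = 939.6 / 8 = 117.45

117.45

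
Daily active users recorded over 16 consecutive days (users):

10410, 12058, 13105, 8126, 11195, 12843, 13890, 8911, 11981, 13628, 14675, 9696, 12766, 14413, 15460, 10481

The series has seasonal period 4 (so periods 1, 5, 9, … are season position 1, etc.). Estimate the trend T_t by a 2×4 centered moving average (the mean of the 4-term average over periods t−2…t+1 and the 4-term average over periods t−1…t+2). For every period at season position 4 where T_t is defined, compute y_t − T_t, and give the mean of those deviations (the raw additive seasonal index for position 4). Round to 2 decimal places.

-3093.29

Season position 4 occurs at t = 4, 8, 12 (where T_t is defined).
t=4: T_4 = 11219.1250; y_4 − T_4 = 8126 − 11219.1250 = -3093.1250
t=8: T_8 = 12004.3750; y_8 − T_8 = 8911 − 12004.3750 = -3093.3750
t=12: T_12 = 12789.3750; y_12 − T_12 = 9696 − 12789.3750 = -3093.3750
Mean deviation: (-3093.1250 + -3093.3750 + -3093.3750) / 3 = -3093.29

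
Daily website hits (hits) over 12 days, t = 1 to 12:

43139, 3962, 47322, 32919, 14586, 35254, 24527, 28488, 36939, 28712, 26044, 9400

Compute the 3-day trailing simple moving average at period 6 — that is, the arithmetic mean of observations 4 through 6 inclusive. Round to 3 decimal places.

Sum of periods 4–6: 32919 + 14586 + 35254 = 82759
Divide by 3: 82759 / 3 = 27586.333

27586.333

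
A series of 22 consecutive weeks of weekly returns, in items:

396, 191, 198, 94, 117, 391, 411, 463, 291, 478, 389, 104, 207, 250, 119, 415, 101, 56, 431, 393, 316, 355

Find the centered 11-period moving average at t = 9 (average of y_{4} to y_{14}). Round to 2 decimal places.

Sum of periods 4–14: 94 + 117 + 391 + 411 + 463 + 291 + 478 + 389 + 104 + 207 + 250 = 3195
Divide by 11: 3195 / 11 = 290.45

290.45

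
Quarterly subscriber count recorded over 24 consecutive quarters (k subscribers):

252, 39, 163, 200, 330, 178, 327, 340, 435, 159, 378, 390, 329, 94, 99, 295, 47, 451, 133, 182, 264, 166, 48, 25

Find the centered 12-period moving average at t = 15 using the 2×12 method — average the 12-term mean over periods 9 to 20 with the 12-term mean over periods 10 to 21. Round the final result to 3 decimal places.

Sum over 9–20: 435 + 159 + 378 + 390 + 329 + 94 + 99 + 295 + 47 + 451 + 133 + 182 = 2992
Sum over 10–21: 159 + 378 + 390 + 329 + 94 + 99 + 295 + 47 + 451 + 133 + 182 + 264 = 2821
CMA at t=15 = (2992 + 2821) / (2·12) = 5813 / 24 = 242.208

242.208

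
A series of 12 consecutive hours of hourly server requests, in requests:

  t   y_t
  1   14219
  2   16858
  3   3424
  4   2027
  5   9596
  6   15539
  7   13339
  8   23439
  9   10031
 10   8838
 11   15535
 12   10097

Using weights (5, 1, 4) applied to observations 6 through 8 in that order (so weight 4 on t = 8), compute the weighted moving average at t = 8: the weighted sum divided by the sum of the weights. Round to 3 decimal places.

Weighted sum: 5·15539 + 1·13339 + 4·23439 = 77695 + 13339 + 93756 = 184790
Weight total: 5 + 1 + 4 = 10
WMA = 184790 / 10 = 18479.000

18479.000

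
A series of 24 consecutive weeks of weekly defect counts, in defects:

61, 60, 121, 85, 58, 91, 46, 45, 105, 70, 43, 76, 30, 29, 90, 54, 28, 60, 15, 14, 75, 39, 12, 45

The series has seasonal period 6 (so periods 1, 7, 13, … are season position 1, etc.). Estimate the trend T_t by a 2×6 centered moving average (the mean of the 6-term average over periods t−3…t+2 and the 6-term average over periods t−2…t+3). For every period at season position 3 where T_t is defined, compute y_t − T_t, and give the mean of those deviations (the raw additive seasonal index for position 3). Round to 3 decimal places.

40.056

Season position 3 occurs at t = 9, 15, 21 (where T_t is defined).
t=9: T_9 = 65.41667; y_9 − T_9 = 105 − 65.41667 = 39.58333
t=15: T_15 = 49.83333; y_15 − T_15 = 90 − 49.83333 = 40.16667
t=21: T_21 = 34.58333; y_21 − T_21 = 75 − 34.58333 = 40.41667
Mean deviation: (39.58333 + 40.16667 + 40.41667) / 3 = 40.056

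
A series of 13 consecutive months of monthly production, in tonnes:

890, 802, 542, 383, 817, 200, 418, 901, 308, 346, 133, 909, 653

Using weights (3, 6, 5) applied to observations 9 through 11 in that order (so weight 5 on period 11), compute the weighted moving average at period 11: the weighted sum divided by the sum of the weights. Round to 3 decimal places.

261.786

Weighted sum: 3·308 + 6·346 + 5·133 = 924 + 2076 + 665 = 3665
Weight total: 3 + 6 + 5 = 14
WMA = 3665 / 14 = 261.786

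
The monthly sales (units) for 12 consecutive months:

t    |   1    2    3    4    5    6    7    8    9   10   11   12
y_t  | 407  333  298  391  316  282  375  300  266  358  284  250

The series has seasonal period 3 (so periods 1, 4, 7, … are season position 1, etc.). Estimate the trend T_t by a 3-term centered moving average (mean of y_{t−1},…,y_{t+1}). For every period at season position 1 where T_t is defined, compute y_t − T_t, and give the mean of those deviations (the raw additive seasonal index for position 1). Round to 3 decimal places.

Season position 1 occurs at t = 4, 7, 10 (where T_t is defined).
t=4: T_4 = 335.00000; y_4 − T_4 = 391 − 335.00000 = 56.00000
t=7: T_7 = 319.00000; y_7 − T_7 = 375 − 319.00000 = 56.00000
t=10: T_10 = 302.66667; y_10 − T_10 = 358 − 302.66667 = 55.33333
Mean deviation: (56.00000 + 56.00000 + 55.33333) / 3 = 55.778

55.778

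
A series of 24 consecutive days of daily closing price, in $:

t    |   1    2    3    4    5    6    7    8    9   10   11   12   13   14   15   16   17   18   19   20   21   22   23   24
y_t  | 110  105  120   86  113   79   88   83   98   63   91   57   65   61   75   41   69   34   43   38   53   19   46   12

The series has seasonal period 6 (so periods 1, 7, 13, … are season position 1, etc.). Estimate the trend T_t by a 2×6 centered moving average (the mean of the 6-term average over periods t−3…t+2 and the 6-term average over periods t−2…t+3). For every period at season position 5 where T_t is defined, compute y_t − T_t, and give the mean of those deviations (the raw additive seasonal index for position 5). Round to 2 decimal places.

16.69

Season position 5 occurs at t = 5, 11, 17 (where T_t is defined).
t=5: T_5 = 96.6667; y_5 − T_5 = 113 − 96.6667 = 16.3333
t=11: T_11 = 74.3333; y_11 − T_11 = 91 − 74.3333 = 16.6667
t=17: T_17 = 51.9167; y_17 − T_17 = 69 − 51.9167 = 17.0833
Mean deviation: (16.3333 + 16.6667 + 17.0833) / 3 = 16.69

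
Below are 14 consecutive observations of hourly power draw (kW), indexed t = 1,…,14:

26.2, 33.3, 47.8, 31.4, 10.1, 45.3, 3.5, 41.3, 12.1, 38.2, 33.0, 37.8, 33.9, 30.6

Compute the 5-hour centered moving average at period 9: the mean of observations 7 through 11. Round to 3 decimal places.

25.620

Sum of periods 7–11: 3.5 + 41.3 + 12.1 + 38.2 + 33.0 = 128.1
Divide by 5: 128.1 / 5 = 25.620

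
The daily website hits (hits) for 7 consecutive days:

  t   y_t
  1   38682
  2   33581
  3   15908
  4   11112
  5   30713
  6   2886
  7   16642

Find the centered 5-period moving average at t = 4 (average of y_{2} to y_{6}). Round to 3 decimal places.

Sum of periods 2–6: 33581 + 15908 + 11112 + 30713 + 2886 = 94200
Divide by 5: 94200 / 5 = 18840.000

18840.000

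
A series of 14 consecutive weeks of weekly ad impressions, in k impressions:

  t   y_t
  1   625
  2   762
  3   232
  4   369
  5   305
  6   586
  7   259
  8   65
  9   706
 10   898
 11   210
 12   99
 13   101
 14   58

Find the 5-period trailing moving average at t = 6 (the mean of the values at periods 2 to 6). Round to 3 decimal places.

Sum of periods 2–6: 762 + 232 + 369 + 305 + 586 = 2254
Divide by 5: 2254 / 5 = 450.800

450.800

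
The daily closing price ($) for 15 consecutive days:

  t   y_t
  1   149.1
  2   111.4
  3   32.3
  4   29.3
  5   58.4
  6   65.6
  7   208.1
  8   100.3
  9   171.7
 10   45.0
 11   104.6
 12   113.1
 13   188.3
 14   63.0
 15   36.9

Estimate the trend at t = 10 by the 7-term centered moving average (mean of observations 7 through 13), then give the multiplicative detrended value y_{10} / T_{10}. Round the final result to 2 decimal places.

0.34

Trend T_10 = (208.1 + 100.3 + 171.7 + 45.0 + 104.6 + 113.1 + 188.3) / 7 = 931.1/7 = 133.0143
Ratio to trend: 45.0 / 133.0143 = 0.34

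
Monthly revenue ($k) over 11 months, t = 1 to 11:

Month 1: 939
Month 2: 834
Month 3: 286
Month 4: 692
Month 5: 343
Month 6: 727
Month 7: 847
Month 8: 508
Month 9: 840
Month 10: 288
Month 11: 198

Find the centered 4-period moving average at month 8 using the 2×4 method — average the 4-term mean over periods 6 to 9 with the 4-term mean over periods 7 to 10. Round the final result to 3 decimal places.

Sum over 6–9: 727 + 847 + 508 + 840 = 2922
Sum over 7–10: 847 + 508 + 840 + 288 = 2483
CMA at t=8 = (2922 + 2483) / (2·4) = 5405 / 8 = 675.625

675.625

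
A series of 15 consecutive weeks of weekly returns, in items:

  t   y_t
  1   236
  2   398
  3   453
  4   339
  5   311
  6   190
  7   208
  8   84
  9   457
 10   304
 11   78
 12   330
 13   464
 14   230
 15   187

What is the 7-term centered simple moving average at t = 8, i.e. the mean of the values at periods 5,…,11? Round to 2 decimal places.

Sum of periods 5–11: 311 + 190 + 208 + 84 + 457 + 304 + 78 = 1632
Divide by 7: 1632 / 7 = 233.14

233.14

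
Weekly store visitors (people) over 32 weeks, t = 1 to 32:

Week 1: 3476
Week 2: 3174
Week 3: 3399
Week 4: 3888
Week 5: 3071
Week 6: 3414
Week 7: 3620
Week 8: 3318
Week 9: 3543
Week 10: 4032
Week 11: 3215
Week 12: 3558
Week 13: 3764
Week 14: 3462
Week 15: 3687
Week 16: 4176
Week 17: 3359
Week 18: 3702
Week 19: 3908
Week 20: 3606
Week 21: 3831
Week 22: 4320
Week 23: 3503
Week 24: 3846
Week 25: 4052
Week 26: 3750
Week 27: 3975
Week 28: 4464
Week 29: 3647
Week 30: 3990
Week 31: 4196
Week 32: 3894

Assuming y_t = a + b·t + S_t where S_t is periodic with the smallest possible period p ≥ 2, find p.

First differences y_{t+1} − y_t: -302, 225, 489, -817, 343, 206, -302, 225, 489, -817, 343, 206, -302, 225, …
The difference pattern repeats every 6 terms and not for any smaller step, so p = 6.

6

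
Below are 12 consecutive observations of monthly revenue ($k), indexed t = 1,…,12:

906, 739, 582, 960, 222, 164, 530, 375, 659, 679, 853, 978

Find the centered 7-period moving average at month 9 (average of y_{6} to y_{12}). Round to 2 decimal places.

Sum of periods 6–12: 164 + 530 + 375 + 659 + 679 + 853 + 978 = 4238
Divide by 7: 4238 / 7 = 605.43

605.43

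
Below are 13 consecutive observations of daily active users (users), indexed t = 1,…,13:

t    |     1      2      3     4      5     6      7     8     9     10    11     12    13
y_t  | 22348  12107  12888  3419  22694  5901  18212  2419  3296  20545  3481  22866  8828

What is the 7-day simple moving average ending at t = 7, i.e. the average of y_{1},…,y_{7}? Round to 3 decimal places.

13938.429

Sum of periods 1–7: 22348 + 12107 + 12888 + 3419 + 22694 + 5901 + 18212 = 97569
Divide by 7: 97569 / 7 = 13938.429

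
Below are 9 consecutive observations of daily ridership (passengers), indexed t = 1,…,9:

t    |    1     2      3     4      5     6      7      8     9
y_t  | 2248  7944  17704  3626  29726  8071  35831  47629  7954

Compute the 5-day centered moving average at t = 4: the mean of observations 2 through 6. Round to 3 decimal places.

Sum of periods 2–6: 7944 + 17704 + 3626 + 29726 + 8071 = 67071
Divide by 5: 67071 / 5 = 13414.200

13414.200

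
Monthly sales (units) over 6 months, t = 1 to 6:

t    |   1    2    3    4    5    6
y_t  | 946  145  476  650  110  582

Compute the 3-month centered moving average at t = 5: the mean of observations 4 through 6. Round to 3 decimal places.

Sum of periods 4–6: 650 + 110 + 582 = 1342
Divide by 3: 1342 / 3 = 447.333

447.333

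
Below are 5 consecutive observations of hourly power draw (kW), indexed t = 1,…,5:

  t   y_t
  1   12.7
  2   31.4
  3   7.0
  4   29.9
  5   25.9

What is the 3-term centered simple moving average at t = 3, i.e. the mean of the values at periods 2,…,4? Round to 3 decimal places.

Sum of periods 2–4: 31.4 + 7.0 + 29.9 = 68.3
Divide by 3: 68.3 / 3 = 22.767

22.767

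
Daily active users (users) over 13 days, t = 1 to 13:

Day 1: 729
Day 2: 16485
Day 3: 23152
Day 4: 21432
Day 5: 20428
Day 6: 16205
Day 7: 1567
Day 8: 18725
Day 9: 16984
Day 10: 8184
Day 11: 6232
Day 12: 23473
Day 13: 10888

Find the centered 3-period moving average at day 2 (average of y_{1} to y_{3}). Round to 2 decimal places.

13455.33

Sum of periods 1–3: 729 + 16485 + 23152 = 40366
Divide by 3: 40366 / 3 = 13455.33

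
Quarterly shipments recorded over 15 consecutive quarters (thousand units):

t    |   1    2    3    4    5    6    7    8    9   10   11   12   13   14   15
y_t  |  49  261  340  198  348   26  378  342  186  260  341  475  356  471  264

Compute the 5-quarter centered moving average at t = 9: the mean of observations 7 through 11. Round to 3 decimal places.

Sum of periods 7–11: 378 + 342 + 186 + 260 + 341 = 1507
Divide by 5: 1507 / 5 = 301.400

301.400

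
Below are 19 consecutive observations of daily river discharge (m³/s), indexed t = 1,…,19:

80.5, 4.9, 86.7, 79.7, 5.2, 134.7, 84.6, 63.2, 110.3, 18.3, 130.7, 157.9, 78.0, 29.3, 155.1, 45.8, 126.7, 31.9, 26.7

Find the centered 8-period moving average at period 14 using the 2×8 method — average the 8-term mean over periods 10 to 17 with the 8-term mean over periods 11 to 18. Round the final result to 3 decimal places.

93.575

Sum over 10–17: 18.3 + 130.7 + 157.9 + 78.0 + 29.3 + 155.1 + 45.8 + 126.7 = 741.8
Sum over 11–18: 130.7 + 157.9 + 78.0 + 29.3 + 155.1 + 45.8 + 126.7 + 31.9 = 755.4
CMA at t=14 = (741.8 + 755.4) / (2·8) = 1497.2 / 16 = 93.575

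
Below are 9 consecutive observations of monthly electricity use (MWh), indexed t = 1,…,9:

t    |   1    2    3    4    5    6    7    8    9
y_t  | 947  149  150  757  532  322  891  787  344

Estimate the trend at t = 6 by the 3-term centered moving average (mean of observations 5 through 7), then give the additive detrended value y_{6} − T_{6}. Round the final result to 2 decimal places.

Trend T_6 = (532 + 322 + 891) / 3 = 1745/3 = 581.6667
Detrended value: 322 − 581.6667 = -259.67

-259.67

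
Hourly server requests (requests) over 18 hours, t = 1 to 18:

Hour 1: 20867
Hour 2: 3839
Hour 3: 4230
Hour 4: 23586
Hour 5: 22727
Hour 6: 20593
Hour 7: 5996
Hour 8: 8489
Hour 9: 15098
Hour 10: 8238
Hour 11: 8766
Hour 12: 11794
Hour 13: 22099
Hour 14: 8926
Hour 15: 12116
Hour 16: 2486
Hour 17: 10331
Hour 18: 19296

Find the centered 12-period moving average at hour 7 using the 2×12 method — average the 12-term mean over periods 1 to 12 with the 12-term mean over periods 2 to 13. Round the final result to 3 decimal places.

12903.250

Sum over 1–12: 20867 + 3839 + 4230 + 23586 + 22727 + 20593 + 5996 + 8489 + 15098 + 8238 + 8766 + 11794 = 154223
Sum over 2–13: 3839 + 4230 + 23586 + 22727 + 20593 + 5996 + 8489 + 15098 + 8238 + 8766 + 11794 + 22099 = 155455
CMA at t=7 = (154223 + 155455) / (2·12) = 309678 / 24 = 12903.250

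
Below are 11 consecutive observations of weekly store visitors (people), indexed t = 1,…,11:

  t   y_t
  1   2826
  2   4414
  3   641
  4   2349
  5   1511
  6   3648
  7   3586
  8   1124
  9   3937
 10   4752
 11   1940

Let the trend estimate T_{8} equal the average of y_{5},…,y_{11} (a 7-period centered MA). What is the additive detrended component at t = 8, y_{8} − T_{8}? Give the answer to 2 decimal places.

Trend T_8 = (1511 + 3648 + 3586 + 1124 + 3937 + 4752 + 1940) / 7 = 20498/7 = 2928.2857
Detrended value: 1124 − 2928.2857 = -1804.29

-1804.29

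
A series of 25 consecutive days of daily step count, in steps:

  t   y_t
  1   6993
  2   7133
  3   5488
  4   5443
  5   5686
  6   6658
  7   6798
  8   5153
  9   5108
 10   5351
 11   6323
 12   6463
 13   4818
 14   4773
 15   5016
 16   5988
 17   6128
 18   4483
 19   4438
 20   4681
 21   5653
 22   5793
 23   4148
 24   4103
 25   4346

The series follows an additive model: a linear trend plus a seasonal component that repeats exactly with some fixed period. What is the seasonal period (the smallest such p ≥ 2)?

5

First differences y_{t+1} − y_t: 140, -1645, -45, 243, 972, 140, -1645, -45, 243, 972, 140, -1645, …
The difference pattern repeats every 5 terms and not for any smaller step, so p = 5.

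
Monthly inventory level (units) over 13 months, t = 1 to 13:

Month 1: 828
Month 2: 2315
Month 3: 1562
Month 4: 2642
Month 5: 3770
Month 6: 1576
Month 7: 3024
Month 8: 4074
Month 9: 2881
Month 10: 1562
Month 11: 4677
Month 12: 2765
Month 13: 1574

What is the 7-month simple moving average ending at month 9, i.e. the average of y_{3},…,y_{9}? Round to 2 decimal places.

2789.86

Sum of periods 3–9: 1562 + 2642 + 3770 + 1576 + 3024 + 4074 + 2881 = 19529
Divide by 7: 19529 / 7 = 2789.86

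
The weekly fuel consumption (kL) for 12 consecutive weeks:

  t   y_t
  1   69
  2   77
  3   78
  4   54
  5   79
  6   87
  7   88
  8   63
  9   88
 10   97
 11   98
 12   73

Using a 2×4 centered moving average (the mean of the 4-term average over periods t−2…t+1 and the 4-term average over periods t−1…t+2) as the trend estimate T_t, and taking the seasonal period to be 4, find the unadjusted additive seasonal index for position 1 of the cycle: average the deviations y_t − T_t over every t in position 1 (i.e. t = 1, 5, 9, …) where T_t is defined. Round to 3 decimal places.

3.000

Season position 1 occurs at t = 5, 9 (where T_t is defined).
t=5: T_5 = 75.75000; y_5 − T_5 = 79 − 75.75000 = 3.25000
t=9: T_9 = 85.25000; y_9 − T_9 = 88 − 85.25000 = 2.75000
Mean deviation: (3.25000 + 2.75000) / 2 = 3.000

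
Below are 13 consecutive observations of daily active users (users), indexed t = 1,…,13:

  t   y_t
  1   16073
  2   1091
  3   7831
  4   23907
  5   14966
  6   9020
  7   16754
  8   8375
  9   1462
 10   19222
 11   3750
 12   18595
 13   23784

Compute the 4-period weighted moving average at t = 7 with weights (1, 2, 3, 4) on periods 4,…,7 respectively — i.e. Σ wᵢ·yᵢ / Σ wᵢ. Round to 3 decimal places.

Weighted sum: 1·23907 + 2·14966 + 3·9020 + 4·16754 = 23907 + 29932 + 27060 + 67016 = 147915
Weight total: 1 + 2 + 3 + 4 = 10
WMA = 147915 / 10 = 14791.500

14791.500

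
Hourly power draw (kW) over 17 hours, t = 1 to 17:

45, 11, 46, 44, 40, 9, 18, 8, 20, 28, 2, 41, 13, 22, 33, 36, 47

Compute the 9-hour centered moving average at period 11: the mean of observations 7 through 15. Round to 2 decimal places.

20.56

Sum of periods 7–15: 18 + 8 + 20 + 28 + 2 + 41 + 13 + 22 + 33 = 185
Divide by 9: 185 / 9 = 20.56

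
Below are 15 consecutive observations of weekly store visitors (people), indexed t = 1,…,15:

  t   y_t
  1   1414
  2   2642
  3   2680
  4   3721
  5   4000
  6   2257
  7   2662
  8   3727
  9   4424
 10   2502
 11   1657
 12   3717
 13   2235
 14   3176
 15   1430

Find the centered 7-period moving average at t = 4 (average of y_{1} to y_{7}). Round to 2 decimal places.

Sum of periods 1–7: 1414 + 2642 + 2680 + 3721 + 4000 + 2257 + 2662 = 19376
Divide by 7: 19376 / 7 = 2768.00

2768.00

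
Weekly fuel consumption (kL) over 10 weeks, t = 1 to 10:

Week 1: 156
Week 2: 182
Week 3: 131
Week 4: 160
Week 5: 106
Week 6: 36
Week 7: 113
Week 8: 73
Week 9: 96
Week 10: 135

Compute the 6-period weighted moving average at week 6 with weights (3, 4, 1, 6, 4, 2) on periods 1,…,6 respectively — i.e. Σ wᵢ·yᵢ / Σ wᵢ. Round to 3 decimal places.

139.150

Weighted sum: 3·156 + 4·182 + 1·131 + 6·160 + 4·106 + 2·36 = 468 + 728 + 131 + 960 + 424 + 72 = 2783
Weight total: 3 + 4 + 1 + 6 + 4 + 2 = 20
WMA = 2783 / 20 = 139.150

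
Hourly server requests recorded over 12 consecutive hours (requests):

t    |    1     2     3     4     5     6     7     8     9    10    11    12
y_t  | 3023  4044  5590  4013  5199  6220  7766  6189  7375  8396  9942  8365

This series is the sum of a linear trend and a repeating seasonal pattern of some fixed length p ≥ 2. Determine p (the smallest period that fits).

First differences y_{t+1} − y_t: 1021, 1546, -1577, 1186, 1021, 1546, -1577, 1186, 1021, 1546, …
The difference pattern repeats every 4 terms and not for any smaller step, so p = 4.

4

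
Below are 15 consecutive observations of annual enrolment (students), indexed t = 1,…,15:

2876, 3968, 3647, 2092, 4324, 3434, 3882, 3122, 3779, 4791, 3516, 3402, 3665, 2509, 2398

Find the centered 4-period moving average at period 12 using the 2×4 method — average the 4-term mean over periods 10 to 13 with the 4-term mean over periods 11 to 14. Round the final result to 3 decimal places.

Sum over 10–13: 4791 + 3516 + 3402 + 3665 = 15374
Sum over 11–14: 3516 + 3402 + 3665 + 2509 = 13092
CMA at t=12 = (15374 + 13092) / (2·4) = 28466 / 8 = 3558.250

3558.250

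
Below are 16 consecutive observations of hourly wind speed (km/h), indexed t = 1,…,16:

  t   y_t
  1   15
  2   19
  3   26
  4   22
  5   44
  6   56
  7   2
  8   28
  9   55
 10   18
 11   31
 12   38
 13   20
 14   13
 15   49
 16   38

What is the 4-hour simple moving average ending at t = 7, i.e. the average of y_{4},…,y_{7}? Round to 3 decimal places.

31.000

Sum of periods 4–7: 22 + 44 + 56 + 2 = 124
Divide by 4: 124 / 4 = 31.000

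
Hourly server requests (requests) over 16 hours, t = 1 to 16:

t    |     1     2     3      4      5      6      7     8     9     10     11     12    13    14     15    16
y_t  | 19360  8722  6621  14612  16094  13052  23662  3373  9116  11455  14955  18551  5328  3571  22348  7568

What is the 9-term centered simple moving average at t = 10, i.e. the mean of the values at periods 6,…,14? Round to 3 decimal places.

Sum of periods 6–14: 13052 + 23662 + 3373 + 9116 + 11455 + 14955 + 18551 + 5328 + 3571 = 103063
Divide by 9: 103063 / 9 = 11451.444

11451.444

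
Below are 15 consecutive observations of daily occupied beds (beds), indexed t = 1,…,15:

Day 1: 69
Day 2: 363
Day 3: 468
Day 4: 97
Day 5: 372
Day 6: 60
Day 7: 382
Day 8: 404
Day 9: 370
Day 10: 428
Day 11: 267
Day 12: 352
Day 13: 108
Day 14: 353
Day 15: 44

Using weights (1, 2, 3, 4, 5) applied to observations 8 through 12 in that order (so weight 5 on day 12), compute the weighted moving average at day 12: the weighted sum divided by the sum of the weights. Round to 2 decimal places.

Weighted sum: 1·404 + 2·370 + 3·428 + 4·267 + 5·352 = 404 + 740 + 1284 + 1068 + 1760 = 5256
Weight total: 1 + 2 + 3 + 4 + 5 = 15
WMA = 5256 / 15 = 350.40

350.40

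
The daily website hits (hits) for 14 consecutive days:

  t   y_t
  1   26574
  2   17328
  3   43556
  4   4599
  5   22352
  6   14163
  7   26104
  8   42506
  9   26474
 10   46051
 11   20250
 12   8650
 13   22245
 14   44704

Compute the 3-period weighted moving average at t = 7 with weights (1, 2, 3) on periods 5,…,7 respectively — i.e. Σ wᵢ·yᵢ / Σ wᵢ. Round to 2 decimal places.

Weighted sum: 1·22352 + 2·14163 + 3·26104 = 22352 + 28326 + 78312 = 128990
Weight total: 1 + 2 + 3 = 6
WMA = 128990 / 6 = 21498.33

21498.33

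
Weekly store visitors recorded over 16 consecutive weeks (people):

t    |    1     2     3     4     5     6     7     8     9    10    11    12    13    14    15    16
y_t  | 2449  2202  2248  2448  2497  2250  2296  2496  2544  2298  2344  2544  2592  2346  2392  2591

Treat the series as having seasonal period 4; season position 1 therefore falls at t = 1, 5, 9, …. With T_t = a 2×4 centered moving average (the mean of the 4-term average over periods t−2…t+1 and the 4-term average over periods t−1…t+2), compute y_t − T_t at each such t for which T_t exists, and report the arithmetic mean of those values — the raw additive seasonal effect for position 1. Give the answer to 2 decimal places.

Season position 1 occurs at t = 5, 9, 13 (where T_t is defined).
t=5: T_5 = 2366.7500; y_5 − T_5 = 2497 − 2366.7500 = 130.2500
t=9: T_9 = 2414.5000; y_9 − T_9 = 2544 − 2414.5000 = 129.5000
t=13: T_13 = 2462.5000; y_13 − T_13 = 2592 − 2462.5000 = 129.5000
Mean deviation: (130.2500 + 129.5000 + 129.5000) / 3 = 129.75

129.75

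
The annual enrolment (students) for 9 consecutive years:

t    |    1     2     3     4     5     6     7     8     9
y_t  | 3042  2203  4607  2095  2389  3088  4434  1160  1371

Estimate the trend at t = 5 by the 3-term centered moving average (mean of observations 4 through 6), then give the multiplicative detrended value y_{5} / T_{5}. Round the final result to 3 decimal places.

0.947

Trend T_5 = (2095 + 2389 + 3088) / 3 = 7572/3 = 2524.00000
Ratio to trend: 2389 / 2524.00000 = 0.947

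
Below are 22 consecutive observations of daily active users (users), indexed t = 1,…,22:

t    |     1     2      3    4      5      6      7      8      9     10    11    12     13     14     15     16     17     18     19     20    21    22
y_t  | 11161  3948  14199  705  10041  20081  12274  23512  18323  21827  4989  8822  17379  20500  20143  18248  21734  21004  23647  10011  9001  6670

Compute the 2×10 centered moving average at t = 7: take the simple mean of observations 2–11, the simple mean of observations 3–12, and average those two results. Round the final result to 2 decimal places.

Sum over 2–11: 3948 + 14199 + 705 + 10041 + 20081 + 12274 + 23512 + 18323 + 21827 + 4989 = 129899
Sum over 3–12: 14199 + 705 + 10041 + 20081 + 12274 + 23512 + 18323 + 21827 + 4989 + 8822 = 134773
CMA at t=7 = (129899 + 134773) / (2·10) = 264672 / 20 = 13233.60

13233.60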